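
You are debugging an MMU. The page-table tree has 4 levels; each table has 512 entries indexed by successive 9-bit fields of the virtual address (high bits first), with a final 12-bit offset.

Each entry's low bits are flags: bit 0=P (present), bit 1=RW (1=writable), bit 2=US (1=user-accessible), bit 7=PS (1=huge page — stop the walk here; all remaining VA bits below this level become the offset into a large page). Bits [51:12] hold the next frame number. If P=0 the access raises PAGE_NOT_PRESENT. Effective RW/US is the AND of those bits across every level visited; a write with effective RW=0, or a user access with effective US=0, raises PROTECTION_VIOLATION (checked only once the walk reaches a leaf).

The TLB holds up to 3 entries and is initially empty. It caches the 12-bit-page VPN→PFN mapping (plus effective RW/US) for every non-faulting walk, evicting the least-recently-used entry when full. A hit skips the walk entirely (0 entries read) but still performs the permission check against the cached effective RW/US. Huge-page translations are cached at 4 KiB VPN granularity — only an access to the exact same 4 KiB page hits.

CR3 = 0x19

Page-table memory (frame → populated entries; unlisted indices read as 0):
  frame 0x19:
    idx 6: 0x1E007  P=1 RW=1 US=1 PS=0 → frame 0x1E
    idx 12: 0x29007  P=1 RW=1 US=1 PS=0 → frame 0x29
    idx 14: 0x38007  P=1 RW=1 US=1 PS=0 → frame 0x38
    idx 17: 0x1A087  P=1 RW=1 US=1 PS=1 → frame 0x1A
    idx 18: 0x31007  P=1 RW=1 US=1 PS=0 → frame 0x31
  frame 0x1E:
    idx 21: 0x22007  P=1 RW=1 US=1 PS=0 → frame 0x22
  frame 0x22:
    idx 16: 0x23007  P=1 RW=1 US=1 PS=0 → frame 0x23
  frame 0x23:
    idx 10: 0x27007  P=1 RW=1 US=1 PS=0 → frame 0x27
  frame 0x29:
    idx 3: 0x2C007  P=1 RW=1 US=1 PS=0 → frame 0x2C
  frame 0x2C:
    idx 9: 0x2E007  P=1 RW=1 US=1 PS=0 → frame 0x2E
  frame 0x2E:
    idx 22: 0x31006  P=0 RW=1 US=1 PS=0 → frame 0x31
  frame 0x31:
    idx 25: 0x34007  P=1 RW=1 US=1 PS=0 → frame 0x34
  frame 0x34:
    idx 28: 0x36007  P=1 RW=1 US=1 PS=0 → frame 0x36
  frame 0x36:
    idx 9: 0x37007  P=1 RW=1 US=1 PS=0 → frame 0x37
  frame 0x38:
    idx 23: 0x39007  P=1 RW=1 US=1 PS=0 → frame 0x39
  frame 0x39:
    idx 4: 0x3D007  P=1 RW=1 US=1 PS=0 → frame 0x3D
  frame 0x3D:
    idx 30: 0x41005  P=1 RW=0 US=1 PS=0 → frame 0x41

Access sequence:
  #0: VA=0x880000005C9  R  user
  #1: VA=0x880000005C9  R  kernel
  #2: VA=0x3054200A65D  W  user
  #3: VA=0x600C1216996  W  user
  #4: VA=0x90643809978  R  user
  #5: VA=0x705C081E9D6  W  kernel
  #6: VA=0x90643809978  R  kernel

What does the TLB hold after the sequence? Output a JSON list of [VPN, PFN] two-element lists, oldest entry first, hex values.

Trace:
#0 VA=0x880000005C9 (r,user):
  L0: frame=0x19 idx=17 entry=0x1A087 [P=1 RW=1 US=1 PS=1]
  ⇒ phys 0x1A5C9 (huge @L0)  [1 reads]
#1 VA=0x880000005C9 (r,kernel):
  TLB hit vpn=0x88000000 → PA=0x1A5C9
#2 VA=0x3054200A65D (w,user):
  L0: frame=0x19 idx=6 entry=0x1E007 [P=1 RW=1 US=1 PS=0]
  L1: frame=0x1E idx=21 entry=0x22007 [P=1 RW=1 US=1 PS=0]
  L2: frame=0x22 idx=16 entry=0x23007 [P=1 RW=1 US=1 PS=0]
  L3: frame=0x23 idx=10 entry=0x27007 [P=1 RW=1 US=1 PS=0]
  ⇒ phys 0x2765D  [4 reads]
#3 VA=0x600C1216996 (w,user):
  L0: frame=0x19 idx=12 entry=0x29007 [P=1 RW=1 US=1 PS=0]
  L1: frame=0x29 idx=3 entry=0x2C007 [P=1 RW=1 US=1 PS=0]
  L2: frame=0x2C idx=9 entry=0x2E007 [P=1 RW=1 US=1 PS=0]
  L3: frame=0x2E idx=22 entry=0x31006 [P=0 RW=1 US=1 PS=0]
  ⇒ fault: PAGE_NOT_PRESENT  — 4 lookups
#4 VA=0x90643809978 (r,user):
  L0: frame=0x19 idx=18 entry=0x31007 [P=1 RW=1 US=1 PS=0]
  L1: frame=0x31 idx=25 entry=0x34007 [P=1 RW=1 US=1 PS=0]
  L2: frame=0x34 idx=28 entry=0x36007 [P=1 RW=1 US=1 PS=0]
  L3: frame=0x36 idx=9 entry=0x37007 [P=1 RW=1 US=1 PS=0]
  ⇒ phys 0x37978  [4 reads]
#5 VA=0x705C081E9D6 (w,kernel):
  L0: frame=0x19 idx=14 entry=0x38007 [P=1 RW=1 US=1 PS=0]
  L1: frame=0x38 idx=23 entry=0x39007 [P=1 RW=1 US=1 PS=0]
  L2: frame=0x39 idx=4 entry=0x3D007 [P=1 RW=1 US=1 PS=0]
  L3: frame=0x3D idx=30 entry=0x41005 [P=1 RW=0 US=1 PS=0]
  ⇒ fault: PROTECTION_VIOLATION  — 4 lookups
#6 VA=0x90643809978 (r,kernel):
  TLB hit vpn=0x90643809 → PA=0x37978

TLB: [["0x88000000", "0x1A"], ["0x3054200A", "0x27"], ["0x90643809", "0x37"]]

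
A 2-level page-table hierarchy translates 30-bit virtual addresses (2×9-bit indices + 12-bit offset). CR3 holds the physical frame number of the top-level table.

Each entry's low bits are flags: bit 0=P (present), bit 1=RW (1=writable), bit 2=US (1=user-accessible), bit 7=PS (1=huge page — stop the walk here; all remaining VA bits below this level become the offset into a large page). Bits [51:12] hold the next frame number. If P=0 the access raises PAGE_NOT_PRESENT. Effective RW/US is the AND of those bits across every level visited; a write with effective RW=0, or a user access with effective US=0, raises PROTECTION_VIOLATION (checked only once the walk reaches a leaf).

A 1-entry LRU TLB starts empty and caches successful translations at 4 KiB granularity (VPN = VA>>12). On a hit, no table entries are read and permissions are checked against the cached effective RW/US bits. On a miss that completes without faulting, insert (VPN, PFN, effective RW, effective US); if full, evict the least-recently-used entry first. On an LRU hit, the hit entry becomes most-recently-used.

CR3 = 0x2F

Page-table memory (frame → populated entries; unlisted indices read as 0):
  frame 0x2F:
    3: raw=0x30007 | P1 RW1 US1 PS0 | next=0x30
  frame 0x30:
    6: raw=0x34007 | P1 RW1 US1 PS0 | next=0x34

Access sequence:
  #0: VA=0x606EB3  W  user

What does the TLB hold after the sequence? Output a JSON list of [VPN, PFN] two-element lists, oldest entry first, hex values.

Walk each access:
#0 VA=0x606EB3 (w,user):
  L0 @0x2F[3] → 0x30007  P=1,RW=1,US=1,PS=0
  L1 @0x30[6] → 0x34007  P=1,RW=1,US=1,PS=0
  → PA=0x34EB3  (2 entries read)

TLB: [["0x606", "0x34"]]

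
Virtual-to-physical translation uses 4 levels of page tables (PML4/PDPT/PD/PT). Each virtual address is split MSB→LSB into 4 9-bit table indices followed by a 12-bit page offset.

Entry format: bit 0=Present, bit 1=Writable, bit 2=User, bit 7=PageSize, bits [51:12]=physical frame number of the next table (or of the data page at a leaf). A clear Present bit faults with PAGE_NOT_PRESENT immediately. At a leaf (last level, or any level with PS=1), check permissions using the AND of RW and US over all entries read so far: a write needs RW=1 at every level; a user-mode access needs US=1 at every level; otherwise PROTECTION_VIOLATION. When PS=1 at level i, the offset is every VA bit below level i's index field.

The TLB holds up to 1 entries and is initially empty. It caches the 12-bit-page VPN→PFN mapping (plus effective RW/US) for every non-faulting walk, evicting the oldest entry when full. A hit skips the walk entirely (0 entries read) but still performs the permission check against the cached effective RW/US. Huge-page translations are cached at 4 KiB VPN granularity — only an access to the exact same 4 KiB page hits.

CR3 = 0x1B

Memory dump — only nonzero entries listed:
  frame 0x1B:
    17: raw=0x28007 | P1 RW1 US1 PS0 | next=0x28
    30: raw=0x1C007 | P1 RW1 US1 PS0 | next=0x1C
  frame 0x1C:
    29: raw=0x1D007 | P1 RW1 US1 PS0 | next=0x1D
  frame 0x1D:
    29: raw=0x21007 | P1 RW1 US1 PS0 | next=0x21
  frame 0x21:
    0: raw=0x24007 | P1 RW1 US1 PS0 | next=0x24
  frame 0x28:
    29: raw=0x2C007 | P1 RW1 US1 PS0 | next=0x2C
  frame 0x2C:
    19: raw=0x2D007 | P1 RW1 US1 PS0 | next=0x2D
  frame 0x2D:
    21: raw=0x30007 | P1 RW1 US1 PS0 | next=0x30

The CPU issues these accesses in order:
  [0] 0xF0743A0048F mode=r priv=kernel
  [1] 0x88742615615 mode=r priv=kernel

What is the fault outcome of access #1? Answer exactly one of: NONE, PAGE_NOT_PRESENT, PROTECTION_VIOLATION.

Walk each access:
#0 VA=0xF0743A0048F (r,kernel):
  L0: frame=0x1B idx=30 entry=0x1C007 [P=1 RW=1 US=1 PS=0]
  L1: frame=0x1C idx=29 entry=0x1D007 [P=1 RW=1 US=1 PS=0]
  L2: frame=0x1D idx=29 entry=0x21007 [P=1 RW=1 US=1 PS=0]
  L3: frame=0x21 idx=0 entry=0x24007 [P=1 RW=1 US=1 PS=0]
  ✓ 0x2448F  — 4 lookups
#1 VA=0x88742615615 (r,kernel):
  L0: frame=0x1B idx=17 entry=0x28007 [P=1 RW=1 US=1 PS=0]
  L1: frame=0x28 idx=29 entry=0x2C007 [P=1 RW=1 US=1 PS=0]
  L2: frame=0x2C idx=19 entry=0x2D007 [P=1 RW=1 US=1 PS=0]
  L3: frame=0x2D idx=21 entry=0x30007 [P=1 RW=1 US=1 PS=0]
  ✓ 0x30615  — 4 lookups

Access #1 fault: NONE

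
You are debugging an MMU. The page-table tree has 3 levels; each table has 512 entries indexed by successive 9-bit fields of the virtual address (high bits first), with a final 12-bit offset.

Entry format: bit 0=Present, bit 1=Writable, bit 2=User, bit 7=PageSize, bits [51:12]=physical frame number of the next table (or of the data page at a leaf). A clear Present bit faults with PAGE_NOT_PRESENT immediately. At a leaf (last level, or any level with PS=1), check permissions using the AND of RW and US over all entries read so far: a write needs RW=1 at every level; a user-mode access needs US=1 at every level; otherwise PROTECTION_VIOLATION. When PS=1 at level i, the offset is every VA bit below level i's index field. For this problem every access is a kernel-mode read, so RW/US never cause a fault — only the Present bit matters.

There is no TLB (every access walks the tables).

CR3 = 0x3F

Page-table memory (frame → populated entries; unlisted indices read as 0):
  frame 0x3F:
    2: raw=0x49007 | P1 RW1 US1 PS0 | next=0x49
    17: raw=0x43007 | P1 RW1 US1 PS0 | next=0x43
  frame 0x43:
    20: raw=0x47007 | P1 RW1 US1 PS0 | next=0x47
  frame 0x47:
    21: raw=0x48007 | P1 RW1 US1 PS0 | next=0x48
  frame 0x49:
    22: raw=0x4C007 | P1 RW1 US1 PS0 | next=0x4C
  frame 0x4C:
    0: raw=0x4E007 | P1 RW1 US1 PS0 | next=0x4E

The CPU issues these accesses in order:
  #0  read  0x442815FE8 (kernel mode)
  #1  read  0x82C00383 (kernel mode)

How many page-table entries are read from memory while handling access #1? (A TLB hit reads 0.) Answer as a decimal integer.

Per-access translation:
#0 VA=0x442815FE8 (r,kernel):
  L0: frame=0x3F idx=17 entry=0x43007 [P=1 RW=1 US=1 PS=0]
  L1: frame=0x43 idx=20 entry=0x47007 [P=1 RW=1 US=1 PS=0]
  L2: frame=0x47 idx=21 entry=0x48007 [P=1 RW=1 US=1 PS=0]
  ⇒ phys 0x48FE8  [3 reads]
#1 VA=0x82C00383 (r,kernel):
  L0: frame=0x3F idx=2 entry=0x49007 [P=1 RW=1 US=1 PS=0]
  L1: frame=0x49 idx=22 entry=0x4C007 [P=1 RW=1 US=1 PS=0]
  L2: frame=0x4C idx=0 entry=0x4E007 [P=1 RW=1 US=1 PS=0]
  ⇒ phys 0x4E383  [3 reads]

Entries read for #1: 3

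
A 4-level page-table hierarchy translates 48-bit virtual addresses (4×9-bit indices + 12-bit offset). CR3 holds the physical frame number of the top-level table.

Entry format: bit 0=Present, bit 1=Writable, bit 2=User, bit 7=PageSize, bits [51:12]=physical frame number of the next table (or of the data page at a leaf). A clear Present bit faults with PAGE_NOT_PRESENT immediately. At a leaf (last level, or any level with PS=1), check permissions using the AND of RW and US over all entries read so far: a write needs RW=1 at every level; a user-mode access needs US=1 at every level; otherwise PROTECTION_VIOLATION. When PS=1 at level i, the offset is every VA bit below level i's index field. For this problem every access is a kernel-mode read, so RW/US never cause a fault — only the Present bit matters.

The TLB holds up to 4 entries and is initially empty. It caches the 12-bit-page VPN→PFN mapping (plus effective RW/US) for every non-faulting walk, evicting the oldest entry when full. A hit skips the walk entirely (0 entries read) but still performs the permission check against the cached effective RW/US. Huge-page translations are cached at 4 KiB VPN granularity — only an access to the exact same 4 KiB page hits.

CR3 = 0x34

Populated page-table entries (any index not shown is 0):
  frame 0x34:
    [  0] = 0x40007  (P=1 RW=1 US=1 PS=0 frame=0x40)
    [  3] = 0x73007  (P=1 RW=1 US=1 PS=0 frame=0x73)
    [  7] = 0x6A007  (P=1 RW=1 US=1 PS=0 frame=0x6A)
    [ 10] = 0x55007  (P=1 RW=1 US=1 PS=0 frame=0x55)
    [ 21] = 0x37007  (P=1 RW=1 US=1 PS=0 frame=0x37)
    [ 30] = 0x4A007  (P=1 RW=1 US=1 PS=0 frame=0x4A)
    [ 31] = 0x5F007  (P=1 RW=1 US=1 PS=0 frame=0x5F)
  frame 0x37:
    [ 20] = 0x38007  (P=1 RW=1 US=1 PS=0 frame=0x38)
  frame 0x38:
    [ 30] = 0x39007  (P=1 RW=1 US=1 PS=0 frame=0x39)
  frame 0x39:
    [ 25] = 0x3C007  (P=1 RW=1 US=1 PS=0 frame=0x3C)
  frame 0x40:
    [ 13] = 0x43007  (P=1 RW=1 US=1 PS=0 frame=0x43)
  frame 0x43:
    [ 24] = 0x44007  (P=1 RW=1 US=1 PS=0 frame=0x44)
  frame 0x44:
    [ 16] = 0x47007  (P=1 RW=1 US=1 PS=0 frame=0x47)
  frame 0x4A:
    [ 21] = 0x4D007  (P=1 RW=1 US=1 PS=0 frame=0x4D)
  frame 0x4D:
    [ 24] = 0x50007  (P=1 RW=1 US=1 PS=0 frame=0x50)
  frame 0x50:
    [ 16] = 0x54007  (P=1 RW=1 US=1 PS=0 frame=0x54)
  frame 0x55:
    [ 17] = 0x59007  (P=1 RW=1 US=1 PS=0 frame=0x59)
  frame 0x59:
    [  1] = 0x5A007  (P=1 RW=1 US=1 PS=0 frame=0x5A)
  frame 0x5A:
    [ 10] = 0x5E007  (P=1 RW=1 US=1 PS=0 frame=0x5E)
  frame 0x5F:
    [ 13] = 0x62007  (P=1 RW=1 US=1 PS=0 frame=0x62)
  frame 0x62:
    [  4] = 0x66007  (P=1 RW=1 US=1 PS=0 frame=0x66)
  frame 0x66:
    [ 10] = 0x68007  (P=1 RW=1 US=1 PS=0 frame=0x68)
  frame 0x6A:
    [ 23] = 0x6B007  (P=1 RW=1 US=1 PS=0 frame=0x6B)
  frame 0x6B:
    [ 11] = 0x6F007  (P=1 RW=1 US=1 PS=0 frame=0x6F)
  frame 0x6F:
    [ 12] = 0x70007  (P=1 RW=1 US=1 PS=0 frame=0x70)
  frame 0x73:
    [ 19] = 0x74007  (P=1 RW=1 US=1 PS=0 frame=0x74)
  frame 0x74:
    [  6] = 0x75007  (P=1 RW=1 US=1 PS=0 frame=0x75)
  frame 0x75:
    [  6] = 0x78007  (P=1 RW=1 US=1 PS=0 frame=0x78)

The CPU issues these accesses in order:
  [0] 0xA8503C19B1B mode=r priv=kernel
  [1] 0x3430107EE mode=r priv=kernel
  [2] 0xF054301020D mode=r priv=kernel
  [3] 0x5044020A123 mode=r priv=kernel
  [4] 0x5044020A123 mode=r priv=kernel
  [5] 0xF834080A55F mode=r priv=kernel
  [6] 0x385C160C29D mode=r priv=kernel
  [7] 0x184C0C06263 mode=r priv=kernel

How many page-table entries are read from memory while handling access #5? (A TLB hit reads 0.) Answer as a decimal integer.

Walk each access:
#0 VA=0xA8503C19B1B (r,kernel):
  L0: frame=0x34 idx=21 entry=0x37007 [P=1 RW=1 US=1 PS=0]
  L1: frame=0x37 idx=20 entry=0x38007 [P=1 RW=1 US=1 PS=0]
  L2: frame=0x38 idx=30 entry=0x39007 [P=1 RW=1 US=1 PS=0]
  L3: frame=0x39 idx=25 entry=0x3C007 [P=1 RW=1 US=1 PS=0]
  → PA=0x3CB1B  (4 entries read)
#1 VA=0x3430107EE (r,kernel):
  L0: frame=0x34 idx=0 entry=0x40007 [P=1 RW=1 US=1 PS=0]
  L1: frame=0x40 idx=13 entry=0x43007 [P=1 RW=1 US=1 PS=0]
  L2: frame=0x43 idx=24 entry=0x44007 [P=1 RW=1 US=1 PS=0]
  L3: frame=0x44 idx=16 entry=0x47007 [P=1 RW=1 US=1 PS=0]
  → PA=0x477EE  (4 entries read)
#2 VA=0xF054301020D (r,kernel):
  L0: frame=0x34 idx=30 entry=0x4A007 [P=1 RW=1 US=1 PS=0]
  L1: frame=0x4A idx=21 entry=0x4D007 [P=1 RW=1 US=1 PS=0]
  L2: frame=0x4D idx=24 entry=0x50007 [P=1 RW=1 US=1 PS=0]
  L3: frame=0x50 idx=16 entry=0x54007 [P=1 RW=1 US=1 PS=0]
  → PA=0x5420D  (4 entries read)
#3 VA=0x5044020A123 (r,kernel):
  L0: frame=0x34 idx=10 entry=0x55007 [P=1 RW=1 US=1 PS=0]
  L1: frame=0x55 idx=17 entry=0x59007 [P=1 RW=1 US=1 PS=0]
  L2: frame=0x59 idx=1 entry=0x5A007 [P=1 RW=1 US=1 PS=0]
  L3: frame=0x5A idx=10 entry=0x5E007 [P=1 RW=1 US=1 PS=0]
  → PA=0x5E123  (4 entries read)
#4 VA=0x5044020A123 (r,kernel):
  TLB hit vpn=0x5044020A → PA=0x5E123
#5 VA=0xF834080A55F (r,kernel):
  L0: frame=0x34 idx=31 entry=0x5F007 [P=1 RW=1 US=1 PS=0]
  L1: frame=0x5F idx=13 entry=0x62007 [P=1 RW=1 US=1 PS=0]
  L2: frame=0x62 idx=4 entry=0x66007 [P=1 RW=1 US=1 PS=0]
  L3: frame=0x66 idx=10 entry=0x68007 [P=1 RW=1 US=1 PS=0]
  → PA=0x6855F  (4 entries read)
#6 VA=0x385C160C29D (r,kernel):
  L0: frame=0x34 idx=7 entry=0x6A007 [P=1 RW=1 US=1 PS=0]
  L1: frame=0x6A idx=23 entry=0x6B007 [P=1 RW=1 US=1 PS=0]
  L2: frame=0x6B idx=11 entry=0x6F007 [P=1 RW=1 US=1 PS=0]
  L3: frame=0x6F idx=12 entry=0x70007 [P=1 RW=1 US=1 PS=0]
  → PA=0x7029D  (4 entries read)
#7 VA=0x184C0C06263 (r,kernel):
  L0: frame=0x34 idx=3 entry=0x73007 [P=1 RW=1 US=1 PS=0]
  L1: frame=0x73 idx=19 entry=0x74007 [P=1 RW=1 US=1 PS=0]
  L2: frame=0x74 idx=6 entry=0x75007 [P=1 RW=1 US=1 PS=0]
  L3: frame=0x75 idx=6 entry=0x78007 [P=1 RW=1 US=1 PS=0]
  → PA=0x78263  (4 entries read)

Entries read for #5: 4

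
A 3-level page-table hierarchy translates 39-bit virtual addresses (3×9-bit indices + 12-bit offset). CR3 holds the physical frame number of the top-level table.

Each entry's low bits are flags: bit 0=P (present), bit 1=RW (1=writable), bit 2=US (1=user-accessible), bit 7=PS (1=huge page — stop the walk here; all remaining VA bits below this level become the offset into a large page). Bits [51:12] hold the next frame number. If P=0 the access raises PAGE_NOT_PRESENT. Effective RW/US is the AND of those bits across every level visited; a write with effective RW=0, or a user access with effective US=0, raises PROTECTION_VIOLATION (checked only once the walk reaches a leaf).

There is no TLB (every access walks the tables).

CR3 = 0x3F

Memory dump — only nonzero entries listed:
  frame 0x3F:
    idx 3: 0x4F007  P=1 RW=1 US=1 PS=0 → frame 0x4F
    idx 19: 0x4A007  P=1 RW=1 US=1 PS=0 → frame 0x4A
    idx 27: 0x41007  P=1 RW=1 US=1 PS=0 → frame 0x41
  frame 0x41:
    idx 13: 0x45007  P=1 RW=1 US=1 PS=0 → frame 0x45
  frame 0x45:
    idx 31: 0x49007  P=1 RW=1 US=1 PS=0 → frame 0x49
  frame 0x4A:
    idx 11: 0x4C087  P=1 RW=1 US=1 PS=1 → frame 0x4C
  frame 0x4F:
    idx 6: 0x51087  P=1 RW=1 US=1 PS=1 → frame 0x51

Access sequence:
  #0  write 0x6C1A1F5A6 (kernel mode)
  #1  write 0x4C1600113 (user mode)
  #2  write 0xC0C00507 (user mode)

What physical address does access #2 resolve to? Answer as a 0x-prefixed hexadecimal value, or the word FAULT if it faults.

Per-access translation:
#0 VA=0x6C1A1F5A6 (w,kernel):
  [0] read 0x3F idx=27: raw=0x41007 flags P=1 W=1 U=1 S=0
  [1] read 0x41 idx=13: raw=0x45007 flags P=1 W=1 U=1 S=0
  [2] read 0x45 idx=31: raw=0x49007 flags P=1 W=1 U=1 S=0
  ✓ 0x495A6  — 3 lookups
#1 VA=0x4C1600113 (w,user):
  [0] read 0x3F idx=19: raw=0x4A007 flags P=1 W=1 U=1 S=0
  [1] read 0x4A idx=11: raw=0x4C087 flags P=1 W=1 U=1 S=1
  ✓ 0x4C113 (huge @L1)  — 2 lookups
#2 VA=0xC0C00507 (w,user):
  [0] read 0x3F idx=3: raw=0x4F007 flags P=1 W=1 U=1 S=0
  [1] read 0x4F idx=6: raw=0x51087 flags P=1 W=1 U=1 S=1
  ✓ 0x51507 (huge @L1)  — 2 lookups

Access #2 PA: 0x51507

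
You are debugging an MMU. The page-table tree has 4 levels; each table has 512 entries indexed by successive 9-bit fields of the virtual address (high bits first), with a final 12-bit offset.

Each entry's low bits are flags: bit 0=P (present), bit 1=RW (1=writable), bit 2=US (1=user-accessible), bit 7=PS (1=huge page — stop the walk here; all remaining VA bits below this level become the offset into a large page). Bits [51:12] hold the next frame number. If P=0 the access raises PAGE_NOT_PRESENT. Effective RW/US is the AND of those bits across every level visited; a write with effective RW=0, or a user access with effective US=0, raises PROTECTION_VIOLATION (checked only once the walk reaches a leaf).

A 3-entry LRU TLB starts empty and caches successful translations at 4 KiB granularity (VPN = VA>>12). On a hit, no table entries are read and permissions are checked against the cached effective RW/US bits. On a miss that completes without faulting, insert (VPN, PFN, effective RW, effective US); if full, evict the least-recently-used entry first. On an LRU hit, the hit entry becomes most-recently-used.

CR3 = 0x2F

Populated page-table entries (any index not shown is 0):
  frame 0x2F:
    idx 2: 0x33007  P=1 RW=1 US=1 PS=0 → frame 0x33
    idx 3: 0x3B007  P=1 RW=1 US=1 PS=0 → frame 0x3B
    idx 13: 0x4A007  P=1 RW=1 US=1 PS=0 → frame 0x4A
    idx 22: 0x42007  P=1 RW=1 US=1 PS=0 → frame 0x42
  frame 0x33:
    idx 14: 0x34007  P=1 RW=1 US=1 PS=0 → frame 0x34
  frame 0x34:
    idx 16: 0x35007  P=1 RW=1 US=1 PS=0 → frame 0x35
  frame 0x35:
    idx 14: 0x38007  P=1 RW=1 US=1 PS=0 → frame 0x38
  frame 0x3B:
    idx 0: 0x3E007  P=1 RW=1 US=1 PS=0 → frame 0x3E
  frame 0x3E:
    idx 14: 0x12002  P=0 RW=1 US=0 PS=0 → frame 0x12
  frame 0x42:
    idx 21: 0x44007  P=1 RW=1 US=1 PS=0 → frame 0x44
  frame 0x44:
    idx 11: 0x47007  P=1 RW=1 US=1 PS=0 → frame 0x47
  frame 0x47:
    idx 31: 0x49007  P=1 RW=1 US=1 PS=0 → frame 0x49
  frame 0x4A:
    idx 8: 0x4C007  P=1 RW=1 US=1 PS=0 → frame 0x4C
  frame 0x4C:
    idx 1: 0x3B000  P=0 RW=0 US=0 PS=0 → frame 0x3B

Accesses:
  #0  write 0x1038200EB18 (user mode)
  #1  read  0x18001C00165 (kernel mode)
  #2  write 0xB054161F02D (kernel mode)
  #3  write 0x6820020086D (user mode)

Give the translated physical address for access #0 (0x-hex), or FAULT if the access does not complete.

Per-access translation:
#0 VA=0x1038200EB18 (w,user):
  lvl0: tbl 0x2F, slot 2 ⇒ 0x33007 (P1/RW1/US1/PS0)
  lvl1: tbl 0x33, slot 14 ⇒ 0x34007 (P1/RW1/US1/PS0)
  lvl2: tbl 0x34, slot 16 ⇒ 0x35007 (P1/RW1/US1/PS0)
  lvl3: tbl 0x35, slot 14 ⇒ 0x38007 (P1/RW1/US1/PS0)
  ⇒ phys 0x38B18  [4 reads]
#1 VA=0x18001C00165 (r,kernel):
  lvl0: tbl 0x2F, slot 3 ⇒ 0x3B007 (P1/RW1/US1/PS0)
  lvl1: tbl 0x3B, slot 0 ⇒ 0x3E007 (P1/RW1/US1/PS0)
  lvl2: tbl 0x3E, slot 14 ⇒ 0x12002 (P0/RW1/US0/PS0)
  ✗ PAGE_NOT_PRESENT  [3 reads]
#2 VA=0xB054161F02D (w,kernel):
  lvl0: tbl 0x2F, slot 22 ⇒ 0x42007 (P1/RW1/US1/PS0)
  lvl1: tbl 0x42, slot 21 ⇒ 0x44007 (P1/RW1/US1/PS0)
  lvl2: tbl 0x44, slot 11 ⇒ 0x47007 (P1/RW1/US1/PS0)
  lvl3: tbl 0x47, slot 31 ⇒ 0x49007 (P1/RW1/US1/PS0)
  ⇒ phys 0x4902D  [4 reads]
#3 VA=0x6820020086D (w,user):
  lvl0: tbl 0x2F, slot 13 ⇒ 0x4A007 (P1/RW1/US1/PS0)
  lvl1: tbl 0x4A, slot 8 ⇒ 0x4C007 (P1/RW1/US1/PS0)
  lvl2: tbl 0x4C, slot 1 ⇒ 0x3B000 (P0/RW0/US0/PS0)
  ✗ PAGE_NOT_PRESENT  [3 reads]

Access #0 PA: 0x38B18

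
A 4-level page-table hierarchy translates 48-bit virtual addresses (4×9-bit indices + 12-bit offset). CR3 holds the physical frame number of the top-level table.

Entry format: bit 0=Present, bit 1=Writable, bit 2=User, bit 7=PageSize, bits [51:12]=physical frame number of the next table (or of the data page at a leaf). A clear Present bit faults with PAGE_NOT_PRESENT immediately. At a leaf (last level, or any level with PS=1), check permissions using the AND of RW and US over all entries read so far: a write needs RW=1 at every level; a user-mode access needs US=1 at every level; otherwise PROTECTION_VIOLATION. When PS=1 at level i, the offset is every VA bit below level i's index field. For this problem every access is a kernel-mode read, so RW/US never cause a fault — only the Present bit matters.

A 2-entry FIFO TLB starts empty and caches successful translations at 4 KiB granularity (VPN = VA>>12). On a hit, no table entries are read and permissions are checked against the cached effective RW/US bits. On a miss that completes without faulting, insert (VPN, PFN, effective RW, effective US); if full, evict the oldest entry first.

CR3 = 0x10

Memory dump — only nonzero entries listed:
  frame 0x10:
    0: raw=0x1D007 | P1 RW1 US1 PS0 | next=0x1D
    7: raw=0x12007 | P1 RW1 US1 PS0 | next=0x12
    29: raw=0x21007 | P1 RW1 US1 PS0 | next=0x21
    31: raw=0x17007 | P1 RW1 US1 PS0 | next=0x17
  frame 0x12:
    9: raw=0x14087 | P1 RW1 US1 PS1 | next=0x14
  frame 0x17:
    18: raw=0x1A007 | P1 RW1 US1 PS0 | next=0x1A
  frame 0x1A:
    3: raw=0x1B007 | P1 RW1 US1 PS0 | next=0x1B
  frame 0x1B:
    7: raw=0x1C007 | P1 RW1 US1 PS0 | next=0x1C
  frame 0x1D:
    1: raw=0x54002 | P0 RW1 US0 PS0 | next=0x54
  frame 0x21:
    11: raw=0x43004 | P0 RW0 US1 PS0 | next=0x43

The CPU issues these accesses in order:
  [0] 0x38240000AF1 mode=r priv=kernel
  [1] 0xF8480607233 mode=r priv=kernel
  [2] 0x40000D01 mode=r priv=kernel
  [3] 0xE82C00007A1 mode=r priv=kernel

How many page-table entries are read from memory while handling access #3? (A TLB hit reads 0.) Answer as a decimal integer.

Per-access translation:
#0 VA=0x38240000AF1 (r,kernel):
  lvl0: tbl 0x10, slot 7 ⇒ 0x12007 (P1/RW1/US1/PS0)
  lvl1: tbl 0x12, slot 9 ⇒ 0x14087 (P1/RW1/US1/PS1)
  → PA=0x14AF1 (huge @L1)  (2 entries read)
#1 VA=0xF8480607233 (r,kernel):
  lvl0: tbl 0x10, slot 31 ⇒ 0x17007 (P1/RW1/US1/PS0)
  lvl1: tbl 0x17, slot 18 ⇒ 0x1A007 (P1/RW1/US1/PS0)
  lvl2: tbl 0x1A, slot 3 ⇒ 0x1B007 (P1/RW1/US1/PS0)
  lvl3: tbl 0x1B, slot 7 ⇒ 0x1C007 (P1/RW1/US1/PS0)
  → PA=0x1C233  (4 entries read)
#2 VA=0x40000D01 (r,kernel):
  lvl0: tbl 0x10, slot 0 ⇒ 0x1D007 (P1/RW1/US1/PS0)
  lvl1: tbl 0x1D, slot 1 ⇒ 0x54002 (P0/RW1/US0/PS0)
  → PAGE_NOT_PRESENT  (2 entries read)
#3 VA=0xE82C00007A1 (r,kernel):
  lvl0: tbl 0x10, slot 29 ⇒ 0x21007 (P1/RW1/US1/PS0)
  lvl1: tbl 0x21, slot 11 ⇒ 0x43004 (P0/RW0/US1/PS0)
  → PAGE_NOT_PRESENT  (2 entries read)

Entries read for #3: 2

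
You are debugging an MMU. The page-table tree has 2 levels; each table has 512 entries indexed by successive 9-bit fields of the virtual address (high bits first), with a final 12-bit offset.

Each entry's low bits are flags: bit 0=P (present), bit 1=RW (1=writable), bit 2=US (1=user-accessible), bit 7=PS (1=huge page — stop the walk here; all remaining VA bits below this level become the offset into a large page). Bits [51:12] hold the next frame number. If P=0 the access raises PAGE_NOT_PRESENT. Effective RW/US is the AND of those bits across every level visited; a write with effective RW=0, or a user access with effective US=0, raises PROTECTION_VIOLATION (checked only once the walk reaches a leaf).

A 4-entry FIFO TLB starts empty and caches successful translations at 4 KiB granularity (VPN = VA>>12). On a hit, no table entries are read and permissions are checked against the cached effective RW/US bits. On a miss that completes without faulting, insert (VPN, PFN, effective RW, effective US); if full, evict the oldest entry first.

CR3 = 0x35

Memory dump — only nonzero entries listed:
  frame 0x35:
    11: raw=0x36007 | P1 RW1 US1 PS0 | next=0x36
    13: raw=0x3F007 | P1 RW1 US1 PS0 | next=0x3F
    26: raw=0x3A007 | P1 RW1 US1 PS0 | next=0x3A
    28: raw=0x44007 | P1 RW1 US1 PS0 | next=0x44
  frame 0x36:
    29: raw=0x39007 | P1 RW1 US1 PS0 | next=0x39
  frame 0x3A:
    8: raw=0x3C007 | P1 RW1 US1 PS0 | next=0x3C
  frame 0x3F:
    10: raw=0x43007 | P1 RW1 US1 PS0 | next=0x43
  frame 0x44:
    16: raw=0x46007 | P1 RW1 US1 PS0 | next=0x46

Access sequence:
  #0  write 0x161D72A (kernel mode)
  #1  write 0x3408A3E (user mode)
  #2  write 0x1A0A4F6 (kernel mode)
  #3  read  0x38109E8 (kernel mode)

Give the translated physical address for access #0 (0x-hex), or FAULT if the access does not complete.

Per-access translation:
#0 VA=0x161D72A (w,kernel):
  [0] read 0x35 idx=11: raw=0x36007 flags P=1 W=1 U=1 S=0
  [1] read 0x36 idx=29: raw=0x39007 flags P=1 W=1 U=1 S=0
  → PA=0x3972A  (2 entries read)
#1 VA=0x3408A3E (w,user):
  [0] read 0x35 idx=26: raw=0x3A007 flags P=1 W=1 U=1 S=0
  [1] read 0x3A idx=8: raw=0x3C007 flags P=1 W=1 U=1 S=0
  → PA=0x3CA3E  (2 entries read)
#2 VA=0x1A0A4F6 (w,kernel):
  [0] read 0x35 idx=13: raw=0x3F007 flags P=1 W=1 U=1 S=0
  [1] read 0x3F idx=10: raw=0x43007 flags P=1 W=1 U=1 S=0
  → PA=0x434F6  (2 entries read)
#3 VA=0x38109E8 (r,kernel):
  [0] read 0x35 idx=28: raw=0x44007 flags P=1 W=1 U=1 S=0
  [1] read 0x44 idx=16: raw=0x46007 flags P=1 W=1 U=1 S=0
  → PA=0x469E8  (2 entries read)

Access #0 PA: 0x3972A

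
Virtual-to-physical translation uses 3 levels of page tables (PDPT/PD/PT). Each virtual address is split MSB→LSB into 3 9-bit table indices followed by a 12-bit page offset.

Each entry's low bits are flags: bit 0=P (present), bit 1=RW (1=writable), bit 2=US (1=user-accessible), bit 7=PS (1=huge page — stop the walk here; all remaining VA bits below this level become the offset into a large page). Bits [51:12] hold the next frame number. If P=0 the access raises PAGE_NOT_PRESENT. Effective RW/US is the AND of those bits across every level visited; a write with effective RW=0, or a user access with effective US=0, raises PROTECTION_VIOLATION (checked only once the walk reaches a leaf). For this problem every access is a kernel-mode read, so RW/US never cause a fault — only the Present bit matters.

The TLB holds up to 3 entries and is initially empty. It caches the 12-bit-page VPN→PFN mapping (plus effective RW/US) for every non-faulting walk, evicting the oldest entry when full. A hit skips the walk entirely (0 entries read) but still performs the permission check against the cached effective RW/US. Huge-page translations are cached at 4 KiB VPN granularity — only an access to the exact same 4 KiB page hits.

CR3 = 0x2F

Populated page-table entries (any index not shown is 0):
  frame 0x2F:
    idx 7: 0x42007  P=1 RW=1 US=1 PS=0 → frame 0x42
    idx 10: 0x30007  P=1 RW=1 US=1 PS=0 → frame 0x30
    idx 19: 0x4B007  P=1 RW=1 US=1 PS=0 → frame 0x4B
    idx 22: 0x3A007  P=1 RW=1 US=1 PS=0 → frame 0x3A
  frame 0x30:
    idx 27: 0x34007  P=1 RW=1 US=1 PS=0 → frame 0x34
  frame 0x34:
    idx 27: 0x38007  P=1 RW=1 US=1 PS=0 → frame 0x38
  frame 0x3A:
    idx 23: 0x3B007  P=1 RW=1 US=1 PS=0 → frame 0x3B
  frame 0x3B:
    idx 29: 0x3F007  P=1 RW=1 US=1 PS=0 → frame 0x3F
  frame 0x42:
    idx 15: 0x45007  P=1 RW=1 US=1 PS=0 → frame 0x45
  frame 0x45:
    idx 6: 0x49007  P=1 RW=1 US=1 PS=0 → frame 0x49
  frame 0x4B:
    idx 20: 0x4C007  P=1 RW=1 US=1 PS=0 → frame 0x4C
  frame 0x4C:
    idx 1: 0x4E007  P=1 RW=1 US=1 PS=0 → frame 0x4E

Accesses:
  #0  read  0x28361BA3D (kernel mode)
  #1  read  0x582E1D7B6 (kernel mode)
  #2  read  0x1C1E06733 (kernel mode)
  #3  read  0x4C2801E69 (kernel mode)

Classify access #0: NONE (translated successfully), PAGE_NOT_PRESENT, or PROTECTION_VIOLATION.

Walk each access:
#0 VA=0x28361BA3D (r,kernel):
  L0: frame=0x2F idx=10 entry=0x30007 [P=1 RW=1 US=1 PS=0]
  L1: frame=0x30 idx=27 entry=0x34007 [P=1 RW=1 US=1 PS=0]
  L2: frame=0x34 idx=27 entry=0x38007 [P=1 RW=1 US=1 PS=0]
  → PA=0x38A3D  (3 entries read)
#1 VA=0x582E1D7B6 (r,kernel):
  L0: frame=0x2F idx=22 entry=0x3A007 [P=1 RW=1 US=1 PS=0]
  L1: frame=0x3A idx=23 entry=0x3B007 [P=1 RW=1 US=1 PS=0]
  L2: frame=0x3B idx=29 entry=0x3F007 [P=1 RW=1 US=1 PS=0]
  → PA=0x3F7B6  (3 entries read)
#2 VA=0x1C1E06733 (r,kernel):
  L0: frame=0x2F idx=7 entry=0x42007 [P=1 RW=1 US=1 PS=0]
  L1: frame=0x42 idx=15 entry=0x45007 [P=1 RW=1 US=1 PS=0]
  L2: frame=0x45 idx=6 entry=0x49007 [P=1 RW=1 US=1 PS=0]
  → PA=0x49733  (3 entries read)
#3 VA=0x4C2801E69 (r,kernel):
  L0: frame=0x2F idx=19 entry=0x4B007 [P=1 RW=1 US=1 PS=0]
  L1: frame=0x4B idx=20 entry=0x4C007 [P=1 RW=1 US=1 PS=0]
  L2: frame=0x4C idx=1 entry=0x4E007 [P=1 RW=1 US=1 PS=0]
  → PA=0x4EE69  (3 entries read)

Access #0 fault: NONE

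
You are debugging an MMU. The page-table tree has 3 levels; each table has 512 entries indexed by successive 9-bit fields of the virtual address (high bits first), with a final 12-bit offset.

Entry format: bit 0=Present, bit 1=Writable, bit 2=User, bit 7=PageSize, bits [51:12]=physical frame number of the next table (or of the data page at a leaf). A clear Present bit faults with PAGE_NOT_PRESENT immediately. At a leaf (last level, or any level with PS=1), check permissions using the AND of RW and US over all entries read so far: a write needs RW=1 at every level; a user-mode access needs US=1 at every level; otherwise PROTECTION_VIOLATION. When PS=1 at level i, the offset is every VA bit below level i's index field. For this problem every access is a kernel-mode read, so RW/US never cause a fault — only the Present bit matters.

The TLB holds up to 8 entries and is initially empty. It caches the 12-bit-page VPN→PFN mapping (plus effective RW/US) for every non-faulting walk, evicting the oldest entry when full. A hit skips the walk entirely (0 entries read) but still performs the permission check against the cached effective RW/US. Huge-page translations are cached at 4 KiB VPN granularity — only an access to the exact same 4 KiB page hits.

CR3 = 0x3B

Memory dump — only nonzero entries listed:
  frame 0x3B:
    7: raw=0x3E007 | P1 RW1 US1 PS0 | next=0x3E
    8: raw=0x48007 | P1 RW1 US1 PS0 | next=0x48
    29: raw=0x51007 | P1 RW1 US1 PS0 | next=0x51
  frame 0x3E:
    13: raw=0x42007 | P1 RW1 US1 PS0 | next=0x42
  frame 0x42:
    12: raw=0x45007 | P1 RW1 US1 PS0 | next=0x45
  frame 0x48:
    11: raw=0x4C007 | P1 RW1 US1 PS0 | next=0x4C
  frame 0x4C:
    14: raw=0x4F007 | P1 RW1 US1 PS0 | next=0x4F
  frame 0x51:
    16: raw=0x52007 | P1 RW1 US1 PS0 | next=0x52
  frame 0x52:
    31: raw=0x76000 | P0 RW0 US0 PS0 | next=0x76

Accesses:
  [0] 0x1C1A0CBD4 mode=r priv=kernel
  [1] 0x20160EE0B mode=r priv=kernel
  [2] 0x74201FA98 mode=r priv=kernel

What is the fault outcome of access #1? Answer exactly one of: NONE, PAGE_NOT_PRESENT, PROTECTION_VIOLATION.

Trace:
#0 VA=0x1C1A0CBD4 (r,kernel):
  lvl0: tbl 0x3B, slot 7 ⇒ 0x3E007 (P1/RW1/US1/PS0)
  lvl1: tbl 0x3E, slot 13 ⇒ 0x42007 (P1/RW1/US1/PS0)
  lvl2: tbl 0x42, slot 12 ⇒ 0x45007 (P1/RW1/US1/PS0)
  ✓ 0x45BD4  — 3 lookups
#1 VA=0x20160EE0B (r,kernel):
  lvl0: tbl 0x3B, slot 8 ⇒ 0x48007 (P1/RW1/US1/PS0)
  lvl1: tbl 0x48, slot 11 ⇒ 0x4C007 (P1/RW1/US1/PS0)
  lvl2: tbl 0x4C, slot 14 ⇒ 0x4F007 (P1/RW1/US1/PS0)
  ✓ 0x4FE0B  — 3 lookups
#2 VA=0x74201FA98 (r,kernel):
  lvl0: tbl 0x3B, slot 29 ⇒ 0x51007 (P1/RW1/US1/PS0)
  lvl1: tbl 0x51, slot 16 ⇒ 0x52007 (P1/RW1/US1/PS0)
  lvl2: tbl 0x52, slot 31 ⇒ 0x76000 (P0/RW0/US0/PS0)
  → PAGE_NOT_PRESENT  (3 entries read)

Access #1 fault: NONE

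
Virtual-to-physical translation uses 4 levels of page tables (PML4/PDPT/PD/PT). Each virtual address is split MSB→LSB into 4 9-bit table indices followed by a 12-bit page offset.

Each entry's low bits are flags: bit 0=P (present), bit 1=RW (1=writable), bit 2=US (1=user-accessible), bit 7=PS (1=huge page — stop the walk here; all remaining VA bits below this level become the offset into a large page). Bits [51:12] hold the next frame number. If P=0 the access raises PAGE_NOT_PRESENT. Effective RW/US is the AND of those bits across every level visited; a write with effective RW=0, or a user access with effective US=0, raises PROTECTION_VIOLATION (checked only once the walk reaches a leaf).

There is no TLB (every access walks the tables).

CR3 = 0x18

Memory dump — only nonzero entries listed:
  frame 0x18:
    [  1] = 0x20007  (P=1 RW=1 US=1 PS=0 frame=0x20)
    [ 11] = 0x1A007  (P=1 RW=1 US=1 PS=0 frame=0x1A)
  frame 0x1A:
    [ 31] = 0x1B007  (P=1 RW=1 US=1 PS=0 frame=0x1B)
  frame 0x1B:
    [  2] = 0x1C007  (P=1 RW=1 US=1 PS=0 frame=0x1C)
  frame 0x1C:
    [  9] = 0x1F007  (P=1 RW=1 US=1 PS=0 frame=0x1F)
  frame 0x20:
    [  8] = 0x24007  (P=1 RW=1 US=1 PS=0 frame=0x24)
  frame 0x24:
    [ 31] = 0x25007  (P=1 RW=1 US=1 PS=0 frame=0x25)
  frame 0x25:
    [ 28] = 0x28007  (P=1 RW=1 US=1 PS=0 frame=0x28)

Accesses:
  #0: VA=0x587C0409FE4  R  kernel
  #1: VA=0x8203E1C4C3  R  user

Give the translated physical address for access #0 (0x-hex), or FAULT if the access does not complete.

Trace:
#0 VA=0x587C0409FE4 (r,kernel):
  L0 @0x18[11] → 0x1A007  P=1,RW=1,US=1,PS=0
  L1 @0x1A[31] → 0x1B007  P=1,RW=1,US=1,PS=0
  L2 @0x1B[2] → 0x1C007  P=1,RW=1,US=1,PS=0
  L3 @0x1C[9] → 0x1F007  P=1,RW=1,US=1,PS=0
  ✓ 0x1FFE4  — 4 lookups
#1 VA=0x8203E1C4C3 (r,user):
  L0 @0x18[1] → 0x20007  P=1,RW=1,US=1,PS=0
  L1 @0x20[8] → 0x24007  P=1,RW=1,US=1,PS=0
  L2 @0x24[31] → 0x25007  P=1,RW=1,US=1,PS=0
  L3 @0x25[28] → 0x28007  P=1,RW=1,US=1,PS=0
  ✓ 0x284C3  — 4 lookups

Access #0 PA: 0x1FFE4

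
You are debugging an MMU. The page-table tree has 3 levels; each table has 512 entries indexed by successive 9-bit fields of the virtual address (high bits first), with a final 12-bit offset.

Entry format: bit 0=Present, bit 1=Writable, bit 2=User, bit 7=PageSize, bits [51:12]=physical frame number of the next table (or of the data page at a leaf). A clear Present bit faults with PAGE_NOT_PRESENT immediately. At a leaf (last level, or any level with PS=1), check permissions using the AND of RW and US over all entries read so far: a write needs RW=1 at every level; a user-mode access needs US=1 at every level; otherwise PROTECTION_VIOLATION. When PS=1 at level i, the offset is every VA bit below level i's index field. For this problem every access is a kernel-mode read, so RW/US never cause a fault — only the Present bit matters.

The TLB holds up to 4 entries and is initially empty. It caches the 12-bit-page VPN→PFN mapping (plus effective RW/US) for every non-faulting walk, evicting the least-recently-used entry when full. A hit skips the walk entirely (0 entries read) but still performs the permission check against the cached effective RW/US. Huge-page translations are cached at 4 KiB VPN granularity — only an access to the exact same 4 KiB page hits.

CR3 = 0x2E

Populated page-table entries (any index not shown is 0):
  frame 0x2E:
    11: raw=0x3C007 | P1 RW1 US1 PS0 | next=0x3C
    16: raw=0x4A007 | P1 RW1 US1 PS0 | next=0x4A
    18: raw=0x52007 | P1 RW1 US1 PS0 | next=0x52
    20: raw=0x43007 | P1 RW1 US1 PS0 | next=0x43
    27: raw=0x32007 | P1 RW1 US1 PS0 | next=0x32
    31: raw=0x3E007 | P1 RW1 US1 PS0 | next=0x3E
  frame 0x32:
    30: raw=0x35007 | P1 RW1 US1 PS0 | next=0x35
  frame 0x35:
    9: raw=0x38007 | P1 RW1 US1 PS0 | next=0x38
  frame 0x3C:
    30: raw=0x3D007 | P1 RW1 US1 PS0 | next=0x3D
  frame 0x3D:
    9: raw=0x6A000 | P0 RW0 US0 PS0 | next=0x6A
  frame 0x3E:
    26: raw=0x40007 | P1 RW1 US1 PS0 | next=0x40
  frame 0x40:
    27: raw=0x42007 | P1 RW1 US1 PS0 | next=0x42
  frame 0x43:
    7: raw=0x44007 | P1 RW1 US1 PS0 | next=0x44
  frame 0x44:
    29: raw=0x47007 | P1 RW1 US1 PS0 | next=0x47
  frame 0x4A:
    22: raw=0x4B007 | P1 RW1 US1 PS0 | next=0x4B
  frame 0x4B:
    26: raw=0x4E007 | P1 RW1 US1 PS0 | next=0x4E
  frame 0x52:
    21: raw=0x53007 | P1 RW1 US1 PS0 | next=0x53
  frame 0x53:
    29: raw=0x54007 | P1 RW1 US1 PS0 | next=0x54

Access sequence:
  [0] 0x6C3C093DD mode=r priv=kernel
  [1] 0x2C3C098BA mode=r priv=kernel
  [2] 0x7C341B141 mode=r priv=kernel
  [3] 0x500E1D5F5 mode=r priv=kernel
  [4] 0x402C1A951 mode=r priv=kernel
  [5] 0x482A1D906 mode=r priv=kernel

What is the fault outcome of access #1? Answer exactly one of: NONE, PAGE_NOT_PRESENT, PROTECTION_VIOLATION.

Walk each access:
#0 VA=0x6C3C093DD (r,kernel):
  [0] read 0x2E idx=27: raw=0x32007 flags P=1 W=1 U=1 S=0
  [1] read 0x32 idx=30: raw=0x35007 flags P=1 W=1 U=1 S=0
  [2] read 0x35 idx=9: raw=0x38007 flags P=1 W=1 U=1 S=0
  → PA=0x383DD  (3 entries read)
#1 VA=0x2C3C098BA (r,kernel):
  [0] read 0x2E idx=11: raw=0x3C007 flags P=1 W=1 U=1 S=0
  [1] read 0x3C idx=30: raw=0x3D007 flags P=1 W=1 U=1 S=0
  [2] read 0x3D idx=9: raw=0x6A000 flags P=0 W=0 U=0 S=0
  ✗ PAGE_NOT_PRESENT  [3 reads]
#2 VA=0x7C341B141 (r,kernel):
  [0] read 0x2E idx=31: raw=0x3E007 flags P=1 W=1 U=1 S=0
  [1] read 0x3E idx=26: raw=0x40007 flags P=1 W=1 U=1 S=0
  [2] read 0x40 idx=27: raw=0x42007 flags P=1 W=1 U=1 S=0
  → PA=0x42141  (3 entries read)
#3 VA=0x500E1D5F5 (r,kernel):
  [0] read 0x2E idx=20: raw=0x43007 flags P=1 W=1 U=1 S=0
  [1] read 0x43 idx=7: raw=0x44007 flags P=1 W=1 U=1 S=0
  [2] read 0x44 idx=29: raw=0x47007 flags P=1 W=1 U=1 S=0
  → PA=0x475F5  (3 entries read)
#4 VA=0x402C1A951 (r,kernel):
  [0] read 0x2E idx=16: raw=0x4A007 flags P=1 W=1 U=1 S=0
  [1] read 0x4A idx=22: raw=0x4B007 flags P=1 W=1 U=1 S=0
  [2] read 0x4B idx=26: raw=0x4E007 flags P=1 W=1 U=1 S=0
  → PA=0x4E951  (3 entries read)
#5 VA=0x482A1D906 (r,kernel):
  [0] read 0x2E idx=18: raw=0x52007 flags P=1 W=1 U=1 S=0
  [1] read 0x52 idx=21: raw=0x53007 flags P=1 W=1 U=1 S=0
  [2] read 0x53 idx=29: raw=0x54007 flags P=1 W=1 U=1 S=0
  → PA=0x54906  (3 entries read)

Access #1 fault: PAGE_NOT_PRESENT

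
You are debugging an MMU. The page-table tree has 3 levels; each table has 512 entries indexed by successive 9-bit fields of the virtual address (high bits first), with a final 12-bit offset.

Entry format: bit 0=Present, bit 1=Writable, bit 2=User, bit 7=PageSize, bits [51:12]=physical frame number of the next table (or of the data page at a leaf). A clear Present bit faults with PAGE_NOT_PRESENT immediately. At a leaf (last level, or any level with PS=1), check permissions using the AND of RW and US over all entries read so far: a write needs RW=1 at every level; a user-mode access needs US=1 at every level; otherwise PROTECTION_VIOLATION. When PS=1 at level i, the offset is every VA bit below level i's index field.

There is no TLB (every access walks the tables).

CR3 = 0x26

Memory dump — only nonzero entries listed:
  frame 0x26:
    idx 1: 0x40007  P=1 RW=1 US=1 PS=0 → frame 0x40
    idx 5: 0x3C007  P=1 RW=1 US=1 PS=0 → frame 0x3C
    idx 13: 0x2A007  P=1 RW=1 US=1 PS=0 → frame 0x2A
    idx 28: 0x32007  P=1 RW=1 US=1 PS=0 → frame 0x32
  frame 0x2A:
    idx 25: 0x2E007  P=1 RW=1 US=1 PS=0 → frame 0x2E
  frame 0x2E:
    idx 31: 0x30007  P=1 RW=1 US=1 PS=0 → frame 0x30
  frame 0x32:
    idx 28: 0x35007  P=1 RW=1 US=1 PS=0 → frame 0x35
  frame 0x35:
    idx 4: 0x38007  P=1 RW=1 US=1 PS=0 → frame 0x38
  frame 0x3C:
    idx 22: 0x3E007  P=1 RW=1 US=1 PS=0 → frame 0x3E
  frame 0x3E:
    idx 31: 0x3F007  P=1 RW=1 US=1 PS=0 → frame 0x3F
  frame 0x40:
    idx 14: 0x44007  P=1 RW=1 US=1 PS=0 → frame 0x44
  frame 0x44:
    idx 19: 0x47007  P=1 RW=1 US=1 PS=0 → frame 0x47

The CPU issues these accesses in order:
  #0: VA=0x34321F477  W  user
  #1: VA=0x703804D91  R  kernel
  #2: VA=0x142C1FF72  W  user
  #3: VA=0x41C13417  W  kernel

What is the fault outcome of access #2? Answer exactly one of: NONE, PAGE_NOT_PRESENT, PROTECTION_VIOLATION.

Trace:
#0 VA=0x34321F477 (w,user):
  lvl0: tbl 0x26, slot 13 ⇒ 0x2A007 (P1/RW1/US1/PS0)
  lvl1: tbl 0x2A, slot 25 ⇒ 0x2E007 (P1/RW1/US1/PS0)
  lvl2: tbl 0x2E, slot 31 ⇒ 0x30007 (P1/RW1/US1/PS0)
  ✓ 0x30477  — 3 lookups
#1 VA=0x703804D91 (r,kernel):
  lvl0: tbl 0x26, slot 28 ⇒ 0x32007 (P1/RW1/US1/PS0)
  lvl1: tbl 0x32, slot 28 ⇒ 0x35007 (P1/RW1/US1/PS0)
  lvl2: tbl 0x35, slot 4 ⇒ 0x38007 (P1/RW1/US1/PS0)
  ✓ 0x38D91  — 3 lookups
#2 VA=0x142C1FF72 (w,user):
  lvl0: tbl 0x26, slot 5 ⇒ 0x3C007 (P1/RW1/US1/PS0)
  lvl1: tbl 0x3C, slot 22 ⇒ 0x3E007 (P1/RW1/US1/PS0)
  lvl2: tbl 0x3E, slot 31 ⇒ 0x3F007 (P1/RW1/US1/PS0)
  ✓ 0x3FF72  — 3 lookups
#3 VA=0x41C13417 (w,kernel):
  lvl0: tbl 0x26, slot 1 ⇒ 0x40007 (P1/RW1/US1/PS0)
  lvl1: tbl 0x40, slot 14 ⇒ 0x44007 (P1/RW1/US1/PS0)
  lvl2: tbl 0x44, slot 19 ⇒ 0x47007 (P1/RW1/US1/PS0)
  ✓ 0x47417  — 3 lookups

Access #2 fault: NONE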